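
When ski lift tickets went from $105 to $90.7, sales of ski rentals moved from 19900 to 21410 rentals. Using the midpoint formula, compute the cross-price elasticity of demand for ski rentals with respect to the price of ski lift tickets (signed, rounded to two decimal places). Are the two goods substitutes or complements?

-0.50; complements

%ΔQ_{ski rentals} = (21410 − 19900)/avg = 1510/20655 = 0.073105…
%ΔP_{ski lift tickets} = (90.7 − 105)/avg = -14.3/97.85 = -0.146142…
E_cross = (1510/20655) / (-14.3/97.85) = -0.5002…
E_cross < 0 ⇒ the goods are complements.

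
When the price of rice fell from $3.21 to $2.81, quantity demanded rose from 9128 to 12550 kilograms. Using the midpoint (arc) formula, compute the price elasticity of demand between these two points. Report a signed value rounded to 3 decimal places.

%ΔQ = (12550 − 9128) / [(9128 + 12550)/2] = 3422/10839 = 0.315711…
%ΔP = (2.81 − 3.21) / [(3.21 + 2.81)/2] = -0.4/3.01 = -0.132890…
Arc Ed = %ΔQ / %ΔP = (3422/10839) / (-0.4/3.01) = -2.37573…

-2.376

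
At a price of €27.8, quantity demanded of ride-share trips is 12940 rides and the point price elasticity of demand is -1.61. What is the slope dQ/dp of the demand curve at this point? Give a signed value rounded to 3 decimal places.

-749.403

Ed = (dQ/dp)·(p/Q) ⇒ dQ/dp = Ed·Q/p = (-1.61)·12940/27.8 = -749.40287…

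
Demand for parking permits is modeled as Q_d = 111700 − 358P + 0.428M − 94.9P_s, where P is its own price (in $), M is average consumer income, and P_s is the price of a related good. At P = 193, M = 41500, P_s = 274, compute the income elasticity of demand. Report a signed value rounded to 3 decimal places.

0.517

At the given values, Q_d = 111700 − 358(193) + 0.428(41500) − 94.9(274) = 34365.4.
∂Q_d/∂M = 0.428.
E = (0.428) × (41500/34365.4) = 0.51685…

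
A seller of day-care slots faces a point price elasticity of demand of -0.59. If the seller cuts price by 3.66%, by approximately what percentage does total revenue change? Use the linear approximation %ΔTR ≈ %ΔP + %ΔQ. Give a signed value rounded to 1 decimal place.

%ΔQ ≈ Ed × %ΔP = (-0.59) × (-3.66%) = +2.1594%
%ΔTR ≈ %ΔP + %ΔQ = (-3.66%) + (+2.1594%) = -1.5006%

-1.5%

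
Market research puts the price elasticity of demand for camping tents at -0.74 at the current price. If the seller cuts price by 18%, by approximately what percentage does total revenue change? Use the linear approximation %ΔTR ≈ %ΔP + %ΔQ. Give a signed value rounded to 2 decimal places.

%ΔQ ≈ Ed × %ΔP = (-0.74) × (-18%) = +13.3200%
%ΔTR ≈ %ΔP + %ΔQ = (-18%) + (+13.3200%) = -4.6800%

-4.68%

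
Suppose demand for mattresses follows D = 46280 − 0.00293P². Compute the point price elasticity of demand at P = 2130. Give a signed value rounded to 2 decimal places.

-0.81

dD/dP = −2·0.00293·P = -12.4818. At P = 2130, D = 32986.883.
Ed = (dD/dP)·(P/D) = (-12.4818) × (2130/32986.883) = -0.8059…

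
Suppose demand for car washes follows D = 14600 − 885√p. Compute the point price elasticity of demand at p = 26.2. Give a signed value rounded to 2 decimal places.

dD/dp = −885/(2√p) = -86.4495. At p = 26.2, D = 10070.
Ed = (dD/dp)·(p/D) = (-86.4495) × (26.2/10070) = -0.2249…

-0.22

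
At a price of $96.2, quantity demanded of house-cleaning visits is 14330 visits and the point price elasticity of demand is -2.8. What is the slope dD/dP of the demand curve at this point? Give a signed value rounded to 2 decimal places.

Ed = (dD/dP)·(P/D) ⇒ dD/dP = Ed·D/P = (-2.8)·14330/96.2 = -417.0893…

-417.09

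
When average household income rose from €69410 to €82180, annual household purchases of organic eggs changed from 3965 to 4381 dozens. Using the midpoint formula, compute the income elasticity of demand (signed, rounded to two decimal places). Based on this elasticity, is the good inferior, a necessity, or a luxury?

0.59; necessity

%ΔQ = (4381 − 3965)/[( 3965 + 4381)/2] = 416/4173 = 0.099688…
%ΔIncome = (82180 − 69410)/[( 69410 + 82180)/2] = 12770/75795 = 0.168480…
E_income = (416/4173) / (12770/75795) = 0.5916…
0 < E_income < 1 ⇒ normal good, necessity.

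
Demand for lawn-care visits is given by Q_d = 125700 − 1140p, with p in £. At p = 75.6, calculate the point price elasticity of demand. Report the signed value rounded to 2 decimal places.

-2.18

dQ_d/dp = −1140. At p = 75.6, Q_d = 125700 − 1140(75.6) = 39516.
Ed = (dQ_d/dp)·(p/Q_d) = −1140 × (75.6/39516) = -2.1809…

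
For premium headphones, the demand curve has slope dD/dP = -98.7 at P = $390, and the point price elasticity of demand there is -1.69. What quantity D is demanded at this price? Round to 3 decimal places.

22776.923

Ed = (dD/dP)·(P/D) ⇒ D = (dD/dP)·P/Ed = (-98.7)·390/(-1.69) = 22776.92307…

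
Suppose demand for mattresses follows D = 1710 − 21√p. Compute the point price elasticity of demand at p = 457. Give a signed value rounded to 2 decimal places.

-0.18

dD/dp = −21/(2√p) = -0.491169. At p = 457, D = 1261.07.
Ed = (dD/dp)·(p/D) = (-0.491169) × (457/1261.07) = -0.1779…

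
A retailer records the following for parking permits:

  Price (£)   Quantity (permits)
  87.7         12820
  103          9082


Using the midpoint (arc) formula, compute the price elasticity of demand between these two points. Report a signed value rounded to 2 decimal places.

%ΔQ = (9082 − 12820) / [(12820 + 9082)/2] = -3738/10951 = -0.341338…
%ΔP = (103 − 87.7) / [(87.7 + 103)/2] = 15.3/95.35 = 0.160461…
Arc Ed = %ΔQ / %ΔP = (-3738/10951) / (15.3/95.35) = -2.1272…

-2.13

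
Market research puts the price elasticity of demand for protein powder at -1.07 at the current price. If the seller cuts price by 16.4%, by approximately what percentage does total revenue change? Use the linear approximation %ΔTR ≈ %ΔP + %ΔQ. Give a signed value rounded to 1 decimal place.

%ΔQ ≈ Ed × %ΔP = (-1.07) × (-16.4%) = +17.5480%
%ΔTR ≈ %ΔP + %ΔQ = (-16.4%) + (+17.5480%) = +1.1480%

+1.1%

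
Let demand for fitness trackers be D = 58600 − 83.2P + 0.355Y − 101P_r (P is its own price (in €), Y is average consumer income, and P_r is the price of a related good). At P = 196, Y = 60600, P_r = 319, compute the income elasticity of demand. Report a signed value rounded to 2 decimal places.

0.68

At the given values, D = 58600 − 83.2(196) + 0.355(60600) − 101(319) = 31586.8.
∂D/∂Y = 0.355.
E = (0.355) × (60600/31586.8) = 0.6810…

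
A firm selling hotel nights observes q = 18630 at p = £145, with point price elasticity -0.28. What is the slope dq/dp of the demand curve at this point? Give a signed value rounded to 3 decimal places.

Ed = (dq/dp)·(p/q) ⇒ dq/dp = Ed·q/p = (-0.28)·18630/145 = -35.97517…

-35.975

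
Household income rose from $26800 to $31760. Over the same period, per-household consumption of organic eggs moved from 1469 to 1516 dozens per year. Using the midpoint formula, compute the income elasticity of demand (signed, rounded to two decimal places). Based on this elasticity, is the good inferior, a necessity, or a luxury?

0.19; necessity

%ΔQ = (1516 − 1469)/[( 1469 + 1516)/2] = 47/1492.5 = 0.031490…
%ΔIncome = (31760 − 26800)/[( 26800 + 31760)/2] = 4960/29280 = 0.169398…
E_income = (47/1492.5) / (4960/29280) = 0.1858…
0 < E_income < 1 ⇒ normal good, necessity.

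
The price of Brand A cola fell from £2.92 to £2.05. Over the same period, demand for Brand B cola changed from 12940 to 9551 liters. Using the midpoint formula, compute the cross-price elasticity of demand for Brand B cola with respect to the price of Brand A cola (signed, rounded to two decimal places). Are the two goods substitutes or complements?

0.86; substitutes

%ΔQ_{Brand B cola} = (9551 − 12940)/avg = -3389/11245.5 = -0.301364…
%ΔP_{Brand A cola} = (2.05 − 2.92)/avg = -0.87/2.485 = -0.350100…
E_cross = (-3389/11245.5) / (-0.87/2.485) = 0.8607…
E_cross > 0 ⇒ the goods are substitutes.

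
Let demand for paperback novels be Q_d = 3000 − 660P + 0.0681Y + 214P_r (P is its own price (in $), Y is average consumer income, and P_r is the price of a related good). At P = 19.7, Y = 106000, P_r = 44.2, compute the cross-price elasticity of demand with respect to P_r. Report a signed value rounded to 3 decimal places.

At the given values, Q_d = 3000 − 660(19.7) + 0.0681(106000) + 214(44.2) = 6675.4.
∂Q_d/∂P_r = 214.
E = (214) × (44.2/6675.4) = 1.41696…

1.417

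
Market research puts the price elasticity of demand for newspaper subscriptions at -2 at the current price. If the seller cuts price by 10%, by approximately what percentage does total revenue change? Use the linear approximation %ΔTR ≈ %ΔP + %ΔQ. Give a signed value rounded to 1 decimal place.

+10.0%

%ΔQ ≈ Ed × %ΔP = (-2) × (-10%) = +20.0000%
%ΔTR ≈ %ΔP + %ΔQ = (-10%) + (+20.0000%) = +10.0000%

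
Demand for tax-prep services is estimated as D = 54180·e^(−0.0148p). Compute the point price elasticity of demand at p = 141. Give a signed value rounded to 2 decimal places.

-2.09

dD/dp = −0.0148·D = -99.4981. At p = 141, D = 6722.85.
Ed = (dD/dp)·(p/D) = (-99.4981) × (141/6722.85) = -2.0868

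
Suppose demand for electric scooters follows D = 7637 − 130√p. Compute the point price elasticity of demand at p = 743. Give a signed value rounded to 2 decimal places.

dD/dp = −130/(2√p) = -2.38462. At p = 743, D = 4093.46.
Ed = (dD/dp)·(p/D) = (-2.38462) × (743/4093.46) = -0.4328…

-0.43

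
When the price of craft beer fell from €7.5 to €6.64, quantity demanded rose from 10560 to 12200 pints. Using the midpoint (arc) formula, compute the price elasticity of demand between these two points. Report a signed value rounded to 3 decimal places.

%ΔQ = (12200 − 10560) / [(10560 + 12200)/2] = 1640/11380 = 0.144112…
%ΔP = (6.64 − 7.5) / [(7.5 + 6.64)/2] = -0.86/7.07 = -0.121640…
Arc Ed = %ΔQ / %ΔP = (1640/11380) / (-0.86/7.07) = -1.18473…

-1.185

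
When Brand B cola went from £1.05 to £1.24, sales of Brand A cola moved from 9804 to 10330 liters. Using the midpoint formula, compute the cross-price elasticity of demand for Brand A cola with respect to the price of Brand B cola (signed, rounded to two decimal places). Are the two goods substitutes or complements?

%ΔQ_{Brand A cola} = (10330 − 9804)/avg = 526/10067 = 0.052249…
%ΔP_{Brand B cola} = (1.24 − 1.05)/avg = 0.19/1.145 = 0.165938…
E_cross = (526/10067) / (0.19/1.145) = 0.3148…
E_cross > 0 ⇒ the goods are substitutes.

0.31; substitutes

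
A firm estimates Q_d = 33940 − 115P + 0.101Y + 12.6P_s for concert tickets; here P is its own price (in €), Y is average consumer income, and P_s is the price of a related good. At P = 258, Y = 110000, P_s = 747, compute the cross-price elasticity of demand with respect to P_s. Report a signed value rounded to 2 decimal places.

0.38

At the given values, Q_d = 33940 − 115(258) + 0.101(110000) + 12.6(747) = 24792.2.
∂Q_d/∂P_s = 12.6.
E = (12.6) × (747/24792.2) = 0.3796…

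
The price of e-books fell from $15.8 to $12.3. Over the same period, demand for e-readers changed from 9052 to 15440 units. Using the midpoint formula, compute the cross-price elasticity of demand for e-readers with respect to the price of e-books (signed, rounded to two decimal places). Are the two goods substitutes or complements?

-2.09; complements

%ΔQ_{e-readers} = (15440 − 9052)/avg = 6388/12246 = 0.521639…
%ΔP_{e-books} = (12.3 − 15.8)/avg = -3.5/14.05 = -0.249110…
E_cross = (6388/12246) / (-3.5/14.05) = -2.0940…
E_cross < 0 ⇒ the goods are complements.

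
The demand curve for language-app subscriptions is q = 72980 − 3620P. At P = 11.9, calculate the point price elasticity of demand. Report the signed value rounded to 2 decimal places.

-1.44

dq/dP = −3620. At P = 11.9, q = 72980 − 3620(11.9) = 29902.
Ed = (dq/dP)·(P/q) = −3620 × (11.9/29902) = -1.4406…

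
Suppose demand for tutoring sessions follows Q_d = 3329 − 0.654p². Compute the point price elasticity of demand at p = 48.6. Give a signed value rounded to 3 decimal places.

dQ_d/dp = −2·0.654·p = -63.5688. At p = 48.6, Q_d = 1784.27816.
Ed = (dQ_d/dp)·(p/Q_d) = (-63.5688) × (48.6/1784.27816) = -1.73148…

-1.731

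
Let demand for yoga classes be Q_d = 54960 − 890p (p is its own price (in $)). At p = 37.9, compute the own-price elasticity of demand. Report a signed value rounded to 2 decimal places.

At the given values, Q_d = 54960 − 890(37.9) = 21229.
∂Q_d/∂p = −890.
E = (-890) × (37.9/21229) = -1.5889…

-1.59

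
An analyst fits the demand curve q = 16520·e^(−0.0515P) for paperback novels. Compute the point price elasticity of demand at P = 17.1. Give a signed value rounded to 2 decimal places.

dq/dP = −0.0515·q = -352.66. At P = 17.1, q = 6847.76.
Ed = (dq/dP)·(P/q) = (-352.66) × (17.1/6847.76) = -0.8806…

-0.88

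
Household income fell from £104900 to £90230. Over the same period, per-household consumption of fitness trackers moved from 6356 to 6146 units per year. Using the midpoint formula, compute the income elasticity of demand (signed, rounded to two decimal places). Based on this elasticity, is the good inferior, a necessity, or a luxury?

0.22; necessity

%ΔQ = (6146 − 6356)/[( 6356 + 6146)/2] = -210/6251 = -0.033594…
%ΔIncome = (90230 − 104900)/[( 104900 + 90230)/2] = -14670/97565 = -0.150361…
E_income = (-210/6251) / (-14670/97565) = 0.2234…
0 < E_income < 1 ⇒ normal good, necessity.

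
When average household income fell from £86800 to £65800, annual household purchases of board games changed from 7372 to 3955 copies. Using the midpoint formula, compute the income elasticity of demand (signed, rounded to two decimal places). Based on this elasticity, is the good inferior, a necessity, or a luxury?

%ΔQ = (3955 − 7372)/[( 7372 + 3955)/2] = -3417/5663.5 = -0.603337…
%ΔIncome = (65800 − 86800)/[( 86800 + 65800)/2] = -21000/76300 = -0.275229…
E_income = (-3417/5663.5) / (-21000/76300) = 2.1921…
E_income > 1 ⇒ normal good, luxury.

2.19; luxury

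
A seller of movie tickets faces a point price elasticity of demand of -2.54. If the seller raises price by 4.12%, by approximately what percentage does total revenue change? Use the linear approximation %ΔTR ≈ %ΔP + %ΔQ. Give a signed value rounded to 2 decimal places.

%ΔQ ≈ Ed × %ΔP = (-2.54) × (+4.12%) = -10.4648%
%ΔTR ≈ %ΔP + %ΔQ = (+4.12%) + (-10.4648%) = -6.3448%

-6.34%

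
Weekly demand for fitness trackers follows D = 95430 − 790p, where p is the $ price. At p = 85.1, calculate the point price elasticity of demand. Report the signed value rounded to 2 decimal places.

dD/dp = −790. At p = 85.1, D = 95430 − 790(85.1) = 28201.
Ed = (dD/dp)·(p/D) = −790 × (85.1/28201) = -2.3839…

-2.38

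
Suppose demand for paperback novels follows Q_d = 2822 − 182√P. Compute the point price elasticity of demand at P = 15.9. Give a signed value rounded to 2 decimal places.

-0.17

dQ_d/dP = −182/(2√P) = -22.8214. At P = 15.9, Q_d = 2096.28.
Ed = (dQ_d/dP)·(P/Q_d) = (-22.8214) × (15.9/2096.28) = -0.1730…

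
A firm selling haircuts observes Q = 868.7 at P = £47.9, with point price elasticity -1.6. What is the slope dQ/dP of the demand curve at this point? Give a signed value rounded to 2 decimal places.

Ed = (dQ/dP)·(P/Q) ⇒ dQ/dP = Ed·Q/P = (-1.6)·868.7/47.9 = -29.0171…

-29.02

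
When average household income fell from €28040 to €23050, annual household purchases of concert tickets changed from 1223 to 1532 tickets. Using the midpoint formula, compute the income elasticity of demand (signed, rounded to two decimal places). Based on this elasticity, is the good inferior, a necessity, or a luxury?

%ΔQ = (1532 − 1223)/[( 1223 + 1532)/2] = 309/1377.5 = 0.224319…
%ΔIncome = (23050 − 28040)/[( 28040 + 23050)/2] = -4990/25545 = -0.195341…
E_income = (309/1377.5) / (-4990/25545) = -1.1483…
E_income < 0 ⇒ inferior good.

-1.15; inferior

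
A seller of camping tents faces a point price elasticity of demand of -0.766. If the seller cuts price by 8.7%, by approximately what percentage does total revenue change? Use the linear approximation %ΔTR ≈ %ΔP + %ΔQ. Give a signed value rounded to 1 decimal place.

%ΔQ ≈ Ed × %ΔP = (-0.766) × (-8.7%) = +6.6642%
%ΔTR ≈ %ΔP + %ΔQ = (-8.7%) + (+6.6642%) = -2.0358%

-2.0%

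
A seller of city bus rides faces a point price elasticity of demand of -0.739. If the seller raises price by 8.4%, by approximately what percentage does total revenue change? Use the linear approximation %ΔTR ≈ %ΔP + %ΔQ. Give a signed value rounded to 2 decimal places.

%ΔQ ≈ Ed × %ΔP = (-0.739) × (+8.4%) = -6.2076%
%ΔTR ≈ %ΔP + %ΔQ = (+8.4%) + (-6.2076%) = +2.1924%

+2.19%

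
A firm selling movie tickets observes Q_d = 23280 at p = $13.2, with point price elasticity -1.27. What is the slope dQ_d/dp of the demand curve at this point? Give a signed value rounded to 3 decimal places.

-2239.818

Ed = (dQ_d/dp)·(p/Q_d) ⇒ dQ_d/dp = Ed·Q_d/p = (-1.27)·23280/13.2 = -2239.81818…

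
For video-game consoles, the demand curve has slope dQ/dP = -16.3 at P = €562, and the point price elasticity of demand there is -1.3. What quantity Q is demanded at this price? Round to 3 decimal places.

Ed = (dQ/dP)·(P/Q) ⇒ Q = (dQ/dP)·P/Ed = (-16.3)·562/(-1.3) = 7046.61538…

7046.615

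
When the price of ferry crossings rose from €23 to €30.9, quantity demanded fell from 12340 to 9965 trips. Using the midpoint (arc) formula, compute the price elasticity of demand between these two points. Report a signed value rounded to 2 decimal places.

%ΔQ = (9965 − 12340) / [(12340 + 9965)/2] = -2375/11152.5 = -0.212956…
%ΔP = (30.9 − 23) / [(23 + 30.9)/2] = 7.9/26.95 = 0.293135…
Arc Ed = %ΔQ / %ΔP = (-2375/11152.5) / (7.9/26.95) = -0.7264…

-0.73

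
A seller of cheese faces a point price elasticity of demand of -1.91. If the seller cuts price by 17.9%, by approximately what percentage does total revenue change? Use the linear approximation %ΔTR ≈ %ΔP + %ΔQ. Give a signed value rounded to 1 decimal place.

%ΔQ ≈ Ed × %ΔP = (-1.91) × (-17.9%) = +34.1890%
%ΔTR ≈ %ΔP + %ΔQ = (-17.9%) + (+34.1890%) = +16.2890%

+16.3%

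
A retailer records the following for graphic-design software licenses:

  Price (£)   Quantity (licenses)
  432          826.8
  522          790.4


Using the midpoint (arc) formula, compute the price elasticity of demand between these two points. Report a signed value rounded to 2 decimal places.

%ΔQ = (790.4 − 826.8) / [(826.8 + 790.4)/2] = -36.4/808.6 = -0.045016…
%ΔP = (522 − 432) / [(432 + 522)/2] = 90/477 = 0.188679…
Arc Ed = %ΔQ / %ΔP = (-36.4/808.6) / (90/477) = -0.2385…

-0.24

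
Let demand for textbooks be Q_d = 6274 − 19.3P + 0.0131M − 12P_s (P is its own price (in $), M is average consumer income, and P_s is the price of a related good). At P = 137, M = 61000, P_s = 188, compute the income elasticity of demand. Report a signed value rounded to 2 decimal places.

At the given values, Q_d = 6274 − 19.3(137) + 0.0131(61000) − 12(188) = 2173.
∂Q_d/∂M = 0.0131.
E = (0.0131) × (61000/2173) = 0.3677…

0.37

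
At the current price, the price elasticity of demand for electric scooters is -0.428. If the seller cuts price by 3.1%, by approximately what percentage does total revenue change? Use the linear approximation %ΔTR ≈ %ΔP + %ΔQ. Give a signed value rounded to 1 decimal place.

-1.8%

%ΔQ ≈ Ed × %ΔP = (-0.428) × (-3.1%) = +1.3268%
%ΔTR ≈ %ΔP + %ΔQ = (-3.1%) + (+1.3268%) = -1.7732%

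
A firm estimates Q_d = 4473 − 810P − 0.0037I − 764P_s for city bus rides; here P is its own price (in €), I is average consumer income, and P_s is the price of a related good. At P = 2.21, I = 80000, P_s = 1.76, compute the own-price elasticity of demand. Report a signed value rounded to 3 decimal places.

At the given values, Q_d = 4473 − 810(2.21) − 0.0037(80000) − 764(1.76) = 1042.26.
∂Q_d/∂P = −810.
E = (-810) × (2.21/1042.26) = -1.71751…

-1.718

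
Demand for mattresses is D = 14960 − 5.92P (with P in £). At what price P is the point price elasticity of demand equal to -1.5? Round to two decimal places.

1516.22

Ed = −5.92P/(14960 − 5.92P). Set this equal to -1.5:
5.92P = 1.5·(14960 − 5.92P) ⇒ 5.92P(1 + 1.5) = 1.5·14960
P = 1.5·14960 / (5.92·2.5) = 1516.2162…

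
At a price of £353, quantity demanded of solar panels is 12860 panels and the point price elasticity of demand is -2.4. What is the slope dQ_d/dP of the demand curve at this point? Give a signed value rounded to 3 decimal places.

Ed = (dQ_d/dP)·(P/Q_d) ⇒ dQ_d/dP = Ed·Q_d/P = (-2.4)·12860/353 = -87.43342…

-87.433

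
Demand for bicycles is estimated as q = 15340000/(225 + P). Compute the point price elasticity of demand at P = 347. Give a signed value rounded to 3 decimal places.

dq/dP = −15340000/(225 + P)² = -46.8849. At P = 347, q = 26818.2.
Ed = (dq/dP)·(P/q) = (-46.8849) × (347/26818.2) = -0.60664…

-0.607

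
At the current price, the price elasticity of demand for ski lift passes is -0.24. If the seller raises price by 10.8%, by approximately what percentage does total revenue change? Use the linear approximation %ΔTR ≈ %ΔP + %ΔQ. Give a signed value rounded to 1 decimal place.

%ΔQ ≈ Ed × %ΔP = (-0.24) × (+10.8%) = -2.5920%
%ΔTR ≈ %ΔP + %ΔQ = (+10.8%) + (-2.5920%) = +8.2080%

+8.2%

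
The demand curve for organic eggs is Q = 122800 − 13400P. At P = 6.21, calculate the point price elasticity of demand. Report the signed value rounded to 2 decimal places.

dQ/dP = −13400. At P = 6.21, Q = 122800 − 13400(6.21) = 39586.
Ed = (dQ/dP)·(P/Q) = −13400 × (6.21/39586) = -2.1021…

-2.10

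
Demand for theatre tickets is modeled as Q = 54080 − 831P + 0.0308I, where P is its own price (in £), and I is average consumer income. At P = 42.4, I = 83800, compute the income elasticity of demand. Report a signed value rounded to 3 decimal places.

At the given values, Q = 54080 − 831(42.4) + 0.0308(83800) = 21426.64.
∂Q/∂I = 0.0308.
E = (0.0308) × (83800/21426.64) = 0.12045…

0.120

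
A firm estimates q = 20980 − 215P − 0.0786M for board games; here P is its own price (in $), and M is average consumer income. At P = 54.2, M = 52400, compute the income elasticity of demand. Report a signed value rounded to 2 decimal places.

At the given values, q = 20980 − 215(54.2) − 0.0786(52400) = 5208.36.
∂q/∂M = -0.0786.
E = (-0.0786) × (52400/5208.36) = -0.7907…

-0.79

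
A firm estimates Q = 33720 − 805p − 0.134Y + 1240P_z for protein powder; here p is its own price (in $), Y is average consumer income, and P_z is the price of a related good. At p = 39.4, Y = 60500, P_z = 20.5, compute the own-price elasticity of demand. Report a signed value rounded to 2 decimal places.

-1.64

At the given values, Q = 33720 − 805(39.4) − 0.134(60500) + 1240(20.5) = 19316.
∂Q/∂p = −805.
E = (-805) × (39.4/19316) = -1.6420…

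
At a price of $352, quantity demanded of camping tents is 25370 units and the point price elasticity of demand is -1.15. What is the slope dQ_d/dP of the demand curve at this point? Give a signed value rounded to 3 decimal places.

Ed = (dQ_d/dP)·(P/Q_d) ⇒ dQ_d/dP = Ed·Q_d/P = (-1.15)·25370/352 = -82.88494…

-82.885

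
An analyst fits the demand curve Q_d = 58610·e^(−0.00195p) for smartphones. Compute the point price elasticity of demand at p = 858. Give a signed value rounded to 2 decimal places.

dQ_d/dp = −0.00195·Q_d = -21.4481. At p = 858, Q_d = 10999.
Ed = (dQ_d/dp)·(p/Q_d) = (-21.4481) × (858/10999) = -1.6731

-1.67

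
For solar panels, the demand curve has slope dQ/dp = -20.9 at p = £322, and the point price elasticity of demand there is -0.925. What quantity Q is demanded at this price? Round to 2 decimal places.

Ed = (dQ/dp)·(p/Q) ⇒ Q = (dQ/dp)·p/Ed = (-20.9)·322/(-0.925) = 7275.4594…

7275.46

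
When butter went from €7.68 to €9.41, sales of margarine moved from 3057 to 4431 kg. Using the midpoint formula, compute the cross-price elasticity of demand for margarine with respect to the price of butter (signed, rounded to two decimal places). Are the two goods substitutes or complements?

1.81; substitutes

%ΔQ_{margarine} = (4431 − 3057)/avg = 1374/3744 = 0.366987…
%ΔP_{butter} = (9.41 − 7.68)/avg = 1.73/8.545 = 0.202457…
E_cross = (1374/3744) / (1.73/8.545) = 1.8126…
E_cross > 0 ⇒ the goods are substitutes.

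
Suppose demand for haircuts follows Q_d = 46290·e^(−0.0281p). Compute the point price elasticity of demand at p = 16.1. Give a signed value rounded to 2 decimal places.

-0.45

dQ_d/dp = −0.0281·Q_d = -827.398. At p = 16.1, Q_d = 29444.8.
Ed = (dQ_d/dp)·(p/Q_d) = (-827.398) × (16.1/29444.8) = -0.4524…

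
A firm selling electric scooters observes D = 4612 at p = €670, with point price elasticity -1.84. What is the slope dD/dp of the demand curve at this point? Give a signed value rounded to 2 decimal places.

-12.67

Ed = (dD/dp)·(p/D) ⇒ dD/dp = Ed·D/p = (-1.84)·4612/670 = -12.6657…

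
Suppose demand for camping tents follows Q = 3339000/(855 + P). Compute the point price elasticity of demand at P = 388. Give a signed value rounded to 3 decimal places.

dQ/dP = −3339000/(855 + P)² = -2.1611. At P = 388, Q = 2686.24.
Ed = (dQ/dP)·(P/Q) = (-2.1611) × (388/2686.24) = -0.31214…

-0.312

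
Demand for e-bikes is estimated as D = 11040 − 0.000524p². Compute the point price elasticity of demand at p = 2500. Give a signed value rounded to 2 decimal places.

dD/dp = −2·0.000524·p = -2.62. At p = 2500, D = 7765.
Ed = (dD/dp)·(p/D) = (-2.62) × (2500/7765) = -0.8435…

-0.84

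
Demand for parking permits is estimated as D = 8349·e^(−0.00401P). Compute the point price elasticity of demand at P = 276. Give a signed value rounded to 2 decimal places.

-1.11

dD/dP = −0.00401·D = -11.0693. At P = 276, D = 2760.42.
Ed = (dD/dP)·(P/D) = (-11.0693) × (276/2760.42) = -1.1067…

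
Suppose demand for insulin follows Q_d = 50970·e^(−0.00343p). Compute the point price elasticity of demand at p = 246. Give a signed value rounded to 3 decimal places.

dQ_d/dp = −0.00343·Q_d = -75.1899. At p = 246, Q_d = 21921.3.
Ed = (dQ_d/dp)·(p/Q_d) = (-75.1899) × (246/21921.3) = -0.84378

-0.844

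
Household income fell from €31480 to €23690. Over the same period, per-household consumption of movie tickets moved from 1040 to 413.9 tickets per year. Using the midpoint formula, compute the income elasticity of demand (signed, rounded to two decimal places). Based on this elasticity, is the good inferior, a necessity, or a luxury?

3.05; luxury

%ΔQ = (413.9 − 1040)/[( 1040 + 413.9)/2] = -626.1/726.95 = -0.861269…
%ΔIncome = (23690 − 31480)/[( 31480 + 23690)/2] = -7790/27585 = -0.282399…
E_income = (-626.1/726.95) / (-7790/27585) = 3.0498…
E_income > 1 ⇒ normal good, luxury.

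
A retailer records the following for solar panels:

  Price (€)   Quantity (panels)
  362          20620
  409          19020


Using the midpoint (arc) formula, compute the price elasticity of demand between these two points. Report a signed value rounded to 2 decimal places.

-0.66

%ΔQ = (19020 − 20620) / [(20620 + 19020)/2] = -1600/19820 = -0.080726…
%ΔP = (409 − 362) / [(362 + 409)/2] = 47/385.5 = 0.121919…
Arc Ed = %ΔQ / %ΔP = (-1600/19820) / (47/385.5) = -0.6621…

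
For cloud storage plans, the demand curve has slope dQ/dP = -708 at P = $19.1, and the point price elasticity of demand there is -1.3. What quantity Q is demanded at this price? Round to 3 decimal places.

10402.154

Ed = (dQ/dP)·(P/Q) ⇒ Q = (dQ/dP)·P/Ed = (-708)·19.1/(-1.3) = 10402.15384…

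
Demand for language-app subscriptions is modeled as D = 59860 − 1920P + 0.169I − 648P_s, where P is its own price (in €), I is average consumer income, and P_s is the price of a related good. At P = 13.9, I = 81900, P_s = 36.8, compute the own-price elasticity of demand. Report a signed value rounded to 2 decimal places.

At the given values, D = 59860 − 1920(13.9) + 0.169(81900) − 648(36.8) = 23166.7.
∂D/∂P = −1920.
E = (-1920) × (13.9/23166.7) = -1.1519…

-1.15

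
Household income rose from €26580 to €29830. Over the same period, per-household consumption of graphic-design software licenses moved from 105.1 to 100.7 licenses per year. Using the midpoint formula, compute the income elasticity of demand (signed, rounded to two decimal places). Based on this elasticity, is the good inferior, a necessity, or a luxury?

-0.37; inferior

%ΔQ = (100.7 − 105.1)/[( 105.1 + 100.7)/2] = -4.4/102.9 = -0.042759…
%ΔIncome = (29830 − 26580)/[( 26580 + 29830)/2] = 3250/28205 = 0.115227…
E_income = (-4.4/102.9) / (3250/28205) = -0.3710…
E_income < 0 ⇒ inferior good.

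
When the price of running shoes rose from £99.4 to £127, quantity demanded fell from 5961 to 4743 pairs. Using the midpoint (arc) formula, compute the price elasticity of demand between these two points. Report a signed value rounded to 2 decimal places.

-0.93

%ΔQ = (4743 − 5961) / [(5961 + 4743)/2] = -1218/5352 = -0.227578…
%ΔP = (127 − 99.4) / [(99.4 + 127)/2] = 27.6/113.2 = 0.243816…
Arc Ed = %ΔQ / %ΔP = (-1218/5352) / (27.6/113.2) = -0.9334…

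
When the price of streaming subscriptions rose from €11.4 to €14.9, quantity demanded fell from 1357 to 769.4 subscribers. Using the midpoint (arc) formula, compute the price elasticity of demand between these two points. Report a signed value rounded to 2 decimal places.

-2.08

%ΔQ = (769.4 − 1357) / [(1357 + 769.4)/2] = -587.6/1063.2 = -0.552671…
%ΔP = (14.9 − 11.4) / [(11.4 + 14.9)/2] = 3.5/13.15 = 0.266159…
Arc Ed = %ΔQ / %ΔP = (-587.6/1063.2) / (3.5/13.15) = -2.0764…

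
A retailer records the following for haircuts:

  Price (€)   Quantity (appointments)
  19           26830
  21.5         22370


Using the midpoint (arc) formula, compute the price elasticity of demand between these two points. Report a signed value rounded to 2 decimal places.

%ΔQ = (22370 − 26830) / [(26830 + 22370)/2] = -4460/24600 = -0.181300…
%ΔP = (21.5 − 19) / [(19 + 21.5)/2] = 2.5/20.25 = 0.123456…
Arc Ed = %ΔQ / %ΔP = (-4460/24600) / (2.5/20.25) = -1.4685…

-1.47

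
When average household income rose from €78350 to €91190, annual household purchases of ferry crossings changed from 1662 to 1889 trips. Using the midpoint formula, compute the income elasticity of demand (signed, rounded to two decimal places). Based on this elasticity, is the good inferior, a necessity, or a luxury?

%ΔQ = (1889 − 1662)/[( 1662 + 1889)/2] = 227/1775.5 = 0.127851…
%ΔIncome = (91190 − 78350)/[( 78350 + 91190)/2] = 12840/84770 = 0.151468…
E_income = (227/1775.5) / (12840/84770) = 0.8440…
0 < E_income < 1 ⇒ normal good, necessity.

0.84; necessity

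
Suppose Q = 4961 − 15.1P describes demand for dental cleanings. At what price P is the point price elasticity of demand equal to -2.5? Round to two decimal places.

Ed = −15.1P/(4961 − 15.1P). Set this equal to -2.5:
15.1P = 2.5·(4961 − 15.1P) ⇒ 15.1P(1 + 2.5) = 2.5·4961
P = 2.5·4961 / (15.1·3.5) = 234.6736…

234.67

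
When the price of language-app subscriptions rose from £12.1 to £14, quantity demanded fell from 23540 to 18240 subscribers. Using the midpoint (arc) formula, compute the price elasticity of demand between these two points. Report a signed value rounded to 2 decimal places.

-1.74

%ΔQ = (18240 − 23540) / [(23540 + 18240)/2] = -5300/20890 = -0.253709…
%ΔP = (14 − 12.1) / [(12.1 + 14)/2] = 1.9/13.05 = 0.145593…
Arc Ed = %ΔQ / %ΔP = (-5300/20890) / (1.9/13.05) = -1.7425…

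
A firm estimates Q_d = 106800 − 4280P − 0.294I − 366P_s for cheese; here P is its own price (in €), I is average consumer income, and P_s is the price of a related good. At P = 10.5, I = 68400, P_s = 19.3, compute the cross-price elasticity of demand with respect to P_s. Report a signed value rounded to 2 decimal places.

At the given values, Q_d = 106800 − 4280(10.5) − 0.294(68400) − 366(19.3) = 34686.6.
∂Q_d/∂P_s = -366.
E = (-366) × (19.3/34686.6) = -0.2036…

-0.20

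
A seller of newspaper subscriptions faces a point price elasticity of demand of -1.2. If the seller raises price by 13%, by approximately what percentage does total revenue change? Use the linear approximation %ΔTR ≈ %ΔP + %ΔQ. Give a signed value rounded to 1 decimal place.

-2.6%

%ΔQ ≈ Ed × %ΔP = (-1.2) × (+13%) = -15.6000%
%ΔTR ≈ %ΔP + %ΔQ = (+13%) + (-15.6000%) = -2.6000%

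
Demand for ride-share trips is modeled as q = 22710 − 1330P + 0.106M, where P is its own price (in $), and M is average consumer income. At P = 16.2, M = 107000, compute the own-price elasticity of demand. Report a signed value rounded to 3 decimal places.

-1.723

At the given values, q = 22710 − 1330(16.2) + 0.106(107000) = 12506.
∂q/∂P = −1330.
E = (-1330) × (16.2/12506) = -1.72285…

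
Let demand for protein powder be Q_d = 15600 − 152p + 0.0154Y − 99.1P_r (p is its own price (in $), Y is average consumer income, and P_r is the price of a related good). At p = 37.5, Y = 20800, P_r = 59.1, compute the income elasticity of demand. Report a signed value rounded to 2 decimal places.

At the given values, Q_d = 15600 − 152(37.5) + 0.0154(20800) − 99.1(59.1) = 4363.51.
∂Q_d/∂Y = 0.0154.
E = (0.0154) × (20800/4363.51) = 0.0734…

0.07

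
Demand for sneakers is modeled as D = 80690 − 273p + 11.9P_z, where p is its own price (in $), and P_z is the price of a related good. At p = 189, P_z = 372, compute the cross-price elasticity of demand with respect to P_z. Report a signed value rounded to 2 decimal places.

0.13

At the given values, D = 80690 − 273(189) + 11.9(372) = 33519.8.
∂D/∂P_z = 11.9.
E = (11.9) × (372/33519.8) = 0.1320…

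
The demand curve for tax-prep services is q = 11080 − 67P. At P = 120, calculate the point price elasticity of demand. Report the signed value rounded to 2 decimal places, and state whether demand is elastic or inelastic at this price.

-2.64; elastic

dq/dP = −67. At P = 120, q = 11080 − 67(120) = 3040.
Ed = (dq/dP)·(P/q) = −67 × (120/3040) = -2.6447…
|Ed| = 2.64 > 1, so demand is elastic.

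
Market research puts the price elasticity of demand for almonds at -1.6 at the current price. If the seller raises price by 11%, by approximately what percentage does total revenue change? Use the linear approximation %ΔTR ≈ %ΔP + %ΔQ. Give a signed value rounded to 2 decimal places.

-6.60%

%ΔQ ≈ Ed × %ΔP = (-1.6) × (+11%) = -17.6000%
%ΔTR ≈ %ΔP + %ΔQ = (+11%) + (-17.6000%) = -6.6000%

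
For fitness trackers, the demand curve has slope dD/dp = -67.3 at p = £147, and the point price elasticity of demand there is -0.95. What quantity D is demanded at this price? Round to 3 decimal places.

Ed = (dD/dp)·(p/D) ⇒ D = (dD/dp)·p/Ed = (-67.3)·147/(-0.95) = 10413.78947…

10413.789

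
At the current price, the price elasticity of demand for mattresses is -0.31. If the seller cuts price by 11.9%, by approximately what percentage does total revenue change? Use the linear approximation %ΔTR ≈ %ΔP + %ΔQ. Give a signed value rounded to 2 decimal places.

-8.21%

%ΔQ ≈ Ed × %ΔP = (-0.31) × (-11.9%) = +3.6890%
%ΔTR ≈ %ΔP + %ΔQ = (-11.9%) + (+3.6890%) = -8.2110%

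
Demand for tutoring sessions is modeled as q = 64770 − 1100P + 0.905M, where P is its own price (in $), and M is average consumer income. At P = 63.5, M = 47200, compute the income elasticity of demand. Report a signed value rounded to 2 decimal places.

1.13

At the given values, q = 64770 − 1100(63.5) + 0.905(47200) = 37636.
∂q/∂M = 0.905.
E = (0.905) × (47200/37636) = 1.1349…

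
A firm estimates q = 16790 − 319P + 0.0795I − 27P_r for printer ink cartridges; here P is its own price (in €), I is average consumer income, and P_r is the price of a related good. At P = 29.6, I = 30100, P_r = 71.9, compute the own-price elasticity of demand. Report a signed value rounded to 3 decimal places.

At the given values, q = 16790 − 319(29.6) + 0.0795(30100) − 27(71.9) = 7799.25.
∂q/∂P = −319.
E = (-319) × (29.6/7799.25) = -1.21068…

-1.211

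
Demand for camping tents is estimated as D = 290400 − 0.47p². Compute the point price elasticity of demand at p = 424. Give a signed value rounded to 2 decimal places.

-0.82

dD/dp = −2·0.47·p = -398.56. At p = 424, D = 205905.28.
Ed = (dD/dp)·(p/D) = (-398.56) × (424/205905.28) = -0.8207…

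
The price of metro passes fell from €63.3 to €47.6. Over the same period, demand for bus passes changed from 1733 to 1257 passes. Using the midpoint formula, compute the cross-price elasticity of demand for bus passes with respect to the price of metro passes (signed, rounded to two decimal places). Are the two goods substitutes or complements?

1.12; substitutes

%ΔQ_{bus passes} = (1257 − 1733)/avg = -476/1495 = -0.318394…
%ΔP_{metro passes} = (47.6 − 63.3)/avg = -15.7/55.45 = -0.283137…
E_cross = (-476/1495) / (-15.7/55.45) = 1.1245…
E_cross > 0 ⇒ the goods are substitutes.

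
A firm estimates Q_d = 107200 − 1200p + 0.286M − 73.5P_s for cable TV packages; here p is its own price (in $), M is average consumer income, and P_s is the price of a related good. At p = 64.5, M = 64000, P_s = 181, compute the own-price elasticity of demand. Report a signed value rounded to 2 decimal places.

-2.22

At the given values, Q_d = 107200 − 1200(64.5) + 0.286(64000) − 73.5(181) = 34800.5.
∂Q_d/∂p = −1200.
E = (-1200) × (64.5/34800.5) = -2.2241…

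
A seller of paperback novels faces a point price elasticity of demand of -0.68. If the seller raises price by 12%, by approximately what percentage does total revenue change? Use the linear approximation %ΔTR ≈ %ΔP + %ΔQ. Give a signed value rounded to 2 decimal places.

+3.84%

%ΔQ ≈ Ed × %ΔP = (-0.68) × (+12%) = -8.1600%
%ΔTR ≈ %ΔP + %ΔQ = (+12%) + (-8.1600%) = +3.8400%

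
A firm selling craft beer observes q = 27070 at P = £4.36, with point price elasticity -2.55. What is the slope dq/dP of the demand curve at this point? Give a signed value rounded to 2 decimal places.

Ed = (dq/dP)·(P/q) ⇒ dq/dP = Ed·q/P = (-2.55)·27070/4.36 = -15832.2247…

-15832.22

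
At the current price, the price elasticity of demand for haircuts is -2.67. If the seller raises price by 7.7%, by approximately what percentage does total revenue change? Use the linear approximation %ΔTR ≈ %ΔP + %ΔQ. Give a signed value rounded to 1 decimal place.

-12.9%

%ΔQ ≈ Ed × %ΔP = (-2.67) × (+7.7%) = -20.5590%
%ΔTR ≈ %ΔP + %ΔQ = (+7.7%) + (-20.5590%) = -12.8590%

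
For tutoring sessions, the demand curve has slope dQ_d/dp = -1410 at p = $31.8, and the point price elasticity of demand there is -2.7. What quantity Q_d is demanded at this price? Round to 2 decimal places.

Ed = (dQ_d/dp)·(p/Q_d) ⇒ Q_d = (dQ_d/dp)·p/Ed = (-1410)·31.8/(-2.7) = 16606.6666…

16606.67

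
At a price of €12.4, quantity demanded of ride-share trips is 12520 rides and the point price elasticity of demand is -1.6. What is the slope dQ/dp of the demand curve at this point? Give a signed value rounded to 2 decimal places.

-1615.48

Ed = (dQ/dp)·(p/Q) ⇒ dQ/dp = Ed·Q/p = (-1.6)·12520/12.4 = -1615.4838…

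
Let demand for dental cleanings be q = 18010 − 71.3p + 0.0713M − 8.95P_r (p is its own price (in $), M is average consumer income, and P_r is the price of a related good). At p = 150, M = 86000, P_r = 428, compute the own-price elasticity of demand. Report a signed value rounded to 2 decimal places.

At the given values, q = 18010 − 71.3(150) + 0.0713(86000) − 8.95(428) = 9616.2.
∂q/∂p = −71.3.
E = (-71.3) × (150/9616.2) = -1.1121…

-1.11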